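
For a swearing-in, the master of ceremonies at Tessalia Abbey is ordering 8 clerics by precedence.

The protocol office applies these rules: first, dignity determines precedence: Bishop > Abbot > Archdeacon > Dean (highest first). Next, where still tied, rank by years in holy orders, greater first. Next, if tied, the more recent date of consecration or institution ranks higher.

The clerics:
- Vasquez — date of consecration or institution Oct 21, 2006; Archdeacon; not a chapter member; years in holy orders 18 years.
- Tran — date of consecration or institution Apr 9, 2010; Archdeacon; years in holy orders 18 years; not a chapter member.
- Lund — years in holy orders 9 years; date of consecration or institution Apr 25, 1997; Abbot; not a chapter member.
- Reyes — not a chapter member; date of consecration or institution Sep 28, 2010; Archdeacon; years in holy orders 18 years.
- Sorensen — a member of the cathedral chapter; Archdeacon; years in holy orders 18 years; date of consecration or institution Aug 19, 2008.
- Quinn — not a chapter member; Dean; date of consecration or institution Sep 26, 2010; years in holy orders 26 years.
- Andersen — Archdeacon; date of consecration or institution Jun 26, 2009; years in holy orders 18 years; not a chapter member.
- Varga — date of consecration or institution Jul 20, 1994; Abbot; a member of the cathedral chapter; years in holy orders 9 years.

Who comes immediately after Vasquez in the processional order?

Quinn

By dignity: Lund and Varga (Abbot); then Reyes, Tran, Andersen, Sorensen and Vasquez (Archdeacon); then Quinn (Dean).
Lund and Varga both have years in holy orders 9 years, so the next rule applies.
Among Lund and Varga, by date of consecration or institution (later first): Lund (Apr 25, 1997) before Varga (Jul 20, 1994).
Reyes, Tran, Andersen, Sorensen and Vasquez all have years in holy orders 18 years, so the next rule applies.
Among Reyes, Tran, Andersen, Sorensen and Vasquez, by date of consecration or institution (later first): Reyes (Sep 28, 2010) before Tran (Apr 9, 2010) before Andersen (Jun 26, 2009) before Sorensen (Aug 19, 2008) before Vasquez (Oct 21, 2006).
Order: Lund, Varga, Reyes, Tran, Andersen, Sorensen, Vasquez, Quinn.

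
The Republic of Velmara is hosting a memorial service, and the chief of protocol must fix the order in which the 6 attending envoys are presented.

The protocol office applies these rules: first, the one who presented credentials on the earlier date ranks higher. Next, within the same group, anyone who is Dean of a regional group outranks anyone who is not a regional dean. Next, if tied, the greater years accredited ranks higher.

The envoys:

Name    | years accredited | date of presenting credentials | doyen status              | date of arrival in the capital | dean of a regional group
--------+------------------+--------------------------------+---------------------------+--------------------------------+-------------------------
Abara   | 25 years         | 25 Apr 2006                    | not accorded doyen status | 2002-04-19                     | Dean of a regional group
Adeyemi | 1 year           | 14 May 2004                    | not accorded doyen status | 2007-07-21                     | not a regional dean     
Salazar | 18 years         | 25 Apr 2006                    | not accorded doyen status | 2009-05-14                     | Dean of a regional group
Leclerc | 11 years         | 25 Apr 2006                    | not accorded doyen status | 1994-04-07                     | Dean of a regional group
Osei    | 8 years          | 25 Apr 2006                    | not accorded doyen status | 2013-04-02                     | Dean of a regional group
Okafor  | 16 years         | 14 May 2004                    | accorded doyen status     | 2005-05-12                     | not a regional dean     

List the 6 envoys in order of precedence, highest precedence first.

Okafor, Adeyemi, Abara, Salazar, Leclerc, Osei

By date of presenting credentials (earlier first): Okafor and Adeyemi (both 14 May 2004); then Abara, Salazar, Leclerc and Osei (each 25 Apr 2006).
Okafor and Adeyemi are each not a regional dean, so the next rule applies.
Among Okafor and Adeyemi, by years accredited (higher first): Okafor (16 years) before Adeyemi (1 year).
Abara, Salazar, Leclerc and Osei are each Dean of a regional group, so the next rule applies.
Among Abara, Salazar, Leclerc and Osei, by years accredited (higher first): Abara (25 years) before Salazar (18 years) before Leclerc (11 years) before Osei (8 years).
Full order: Okafor, Adeyemi, Abara, Salazar, Leclerc, Osei.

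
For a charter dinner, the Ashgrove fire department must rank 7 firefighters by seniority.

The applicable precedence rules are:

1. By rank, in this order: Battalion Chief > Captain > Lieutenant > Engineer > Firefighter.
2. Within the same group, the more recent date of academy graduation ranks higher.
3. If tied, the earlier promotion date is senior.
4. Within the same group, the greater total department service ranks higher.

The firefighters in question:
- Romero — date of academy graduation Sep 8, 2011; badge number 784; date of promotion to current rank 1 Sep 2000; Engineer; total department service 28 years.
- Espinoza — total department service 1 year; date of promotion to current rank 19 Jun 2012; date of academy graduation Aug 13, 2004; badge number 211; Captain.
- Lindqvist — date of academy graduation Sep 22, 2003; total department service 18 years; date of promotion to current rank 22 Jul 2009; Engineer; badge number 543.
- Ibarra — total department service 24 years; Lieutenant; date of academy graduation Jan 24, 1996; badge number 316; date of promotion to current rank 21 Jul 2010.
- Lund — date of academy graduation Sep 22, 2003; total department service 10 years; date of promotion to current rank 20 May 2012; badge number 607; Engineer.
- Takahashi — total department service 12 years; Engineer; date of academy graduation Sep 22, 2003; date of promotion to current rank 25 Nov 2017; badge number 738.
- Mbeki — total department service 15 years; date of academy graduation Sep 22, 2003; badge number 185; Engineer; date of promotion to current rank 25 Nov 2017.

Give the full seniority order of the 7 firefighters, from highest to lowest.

By rank: Espinoza (Captain); then Ibarra (Lieutenant); then Romero, Lindqvist, Lund, Mbeki and Takahashi (Engineer).
Among Romero, Lindqvist, Lund, Mbeki and Takahashi, by date of academy graduation (later first): Romero (Sep 8, 2011) before Lindqvist, Lund, Mbeki and Takahashi (Sep 22, 2003).
Among Lindqvist, Lund, Mbeki and Takahashi, by date of promotion to current rank (earlier first): Lindqvist (22 Jul 2009) before Lund (20 May 2012) before Mbeki and Takahashi (25 Nov 2017).
Among Mbeki and Takahashi, by total department service (higher first): Mbeki (15 years) before Takahashi (12 years).
Full order: Espinoza, Ibarra, Romero, Lindqvist, Lund, Mbeki, Takahashi.

Espinoza, Ibarra, Romero, Lindqvist, Lund, Mbeki, Takahashi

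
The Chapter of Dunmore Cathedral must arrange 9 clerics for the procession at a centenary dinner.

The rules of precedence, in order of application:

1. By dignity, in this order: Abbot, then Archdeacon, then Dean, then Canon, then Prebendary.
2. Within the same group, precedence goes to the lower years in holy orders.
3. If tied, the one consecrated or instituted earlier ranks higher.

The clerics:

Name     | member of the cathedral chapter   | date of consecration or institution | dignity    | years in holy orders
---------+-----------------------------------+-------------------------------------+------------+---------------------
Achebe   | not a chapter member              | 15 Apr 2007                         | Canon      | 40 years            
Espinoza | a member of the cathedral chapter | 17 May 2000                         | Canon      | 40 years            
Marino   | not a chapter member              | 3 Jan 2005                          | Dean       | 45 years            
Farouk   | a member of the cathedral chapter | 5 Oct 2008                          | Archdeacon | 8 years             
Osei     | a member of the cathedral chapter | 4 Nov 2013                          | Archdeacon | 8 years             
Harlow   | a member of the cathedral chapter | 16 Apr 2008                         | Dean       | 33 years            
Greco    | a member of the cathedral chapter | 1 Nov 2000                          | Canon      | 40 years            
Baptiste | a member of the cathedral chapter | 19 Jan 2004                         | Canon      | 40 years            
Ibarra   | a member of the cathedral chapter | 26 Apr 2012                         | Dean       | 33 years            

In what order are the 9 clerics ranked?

By dignity: Farouk and Osei (Archdeacon); then Harlow, Ibarra and Marino (Dean); then Espinoza, Greco, Baptiste and Achebe (Canon).
Farouk and Osei both have years in holy orders 8 years, so the next rule applies.
Among Farouk and Osei, by date of consecration or institution (earlier first): Farouk (5 Oct 2008) before Osei (4 Nov 2013).
Among Harlow, Ibarra and Marino, by years in holy orders (lower first): Harlow and Ibarra (33 years) before Marino (45 years).
Among Harlow and Ibarra, by date of consecration or institution (earlier first): Harlow (16 Apr 2008) before Ibarra (26 Apr 2012).
Espinoza, Greco, Baptiste and Achebe all have years in holy orders 40 years, so the next rule applies.
Among Espinoza, Greco, Baptiste and Achebe, by date of consecration or institution (earlier first): Espinoza (17 May 2000) before Greco (1 Nov 2000) before Baptiste (19 Jan 2004) before Achebe (15 Apr 2007).
Full order: Farouk, Osei, Harlow, Ibarra, Marino, Espinoza, Greco, Baptiste, Achebe.

Farouk, Osei, Harlow, Ibarra, Marino, Espinoza, Greco, Baptiste, Achebe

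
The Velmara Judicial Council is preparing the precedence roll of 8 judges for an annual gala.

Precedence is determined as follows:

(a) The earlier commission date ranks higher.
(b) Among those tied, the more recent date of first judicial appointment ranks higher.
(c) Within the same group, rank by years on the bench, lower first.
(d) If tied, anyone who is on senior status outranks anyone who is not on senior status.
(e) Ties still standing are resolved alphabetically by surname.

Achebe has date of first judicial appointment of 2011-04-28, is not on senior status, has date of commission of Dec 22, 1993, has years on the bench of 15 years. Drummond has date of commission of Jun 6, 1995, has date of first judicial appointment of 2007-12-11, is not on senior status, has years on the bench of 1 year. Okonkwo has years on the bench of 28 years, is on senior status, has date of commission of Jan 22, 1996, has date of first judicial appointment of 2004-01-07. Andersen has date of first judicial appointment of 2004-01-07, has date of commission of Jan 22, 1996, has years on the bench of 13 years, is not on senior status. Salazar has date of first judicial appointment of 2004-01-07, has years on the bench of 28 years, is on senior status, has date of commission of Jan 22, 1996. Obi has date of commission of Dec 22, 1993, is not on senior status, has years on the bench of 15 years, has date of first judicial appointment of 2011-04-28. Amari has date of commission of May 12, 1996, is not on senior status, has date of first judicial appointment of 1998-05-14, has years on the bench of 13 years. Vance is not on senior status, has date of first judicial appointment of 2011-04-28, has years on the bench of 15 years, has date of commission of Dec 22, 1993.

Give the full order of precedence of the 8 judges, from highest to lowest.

By date of commission (earlier first): Achebe, Obi and Vance (each Dec 22, 1993); then Drummond (Jun 6, 1995); then Andersen, Okonkwo and Salazar (each Jan 22, 1996); then Amari (May 12, 1996).
Achebe, Obi and Vance all have date of first judicial appointment 2011-04-28, so the next rule applies.
Achebe, Obi and Vance all have years on the bench 15 years, so the next rule applies.
Achebe, Obi and Vance are each not on senior status, so the next rule applies.
Among Achebe, Obi and Vance, alphabetically by surname: Achebe before Obi before Vance.
Andersen, Okonkwo and Salazar all have date of first judicial appointment 2004-01-07, so the next rule applies.
Among Andersen, Okonkwo and Salazar, by years on the bench (lower first): Andersen (13 years) before Okonkwo and Salazar (28 years).
Okonkwo and Salazar are each on senior status, so the next rule applies.
Among Okonkwo and Salazar, alphabetically by surname: Okonkwo before Salazar.
Full order: Achebe, Obi, Vance, Drummond, Andersen, Okonkwo, Salazar, Amari.

Achebe, Obi, Vance, Drummond, Andersen, Okonkwo, Salazar, Amari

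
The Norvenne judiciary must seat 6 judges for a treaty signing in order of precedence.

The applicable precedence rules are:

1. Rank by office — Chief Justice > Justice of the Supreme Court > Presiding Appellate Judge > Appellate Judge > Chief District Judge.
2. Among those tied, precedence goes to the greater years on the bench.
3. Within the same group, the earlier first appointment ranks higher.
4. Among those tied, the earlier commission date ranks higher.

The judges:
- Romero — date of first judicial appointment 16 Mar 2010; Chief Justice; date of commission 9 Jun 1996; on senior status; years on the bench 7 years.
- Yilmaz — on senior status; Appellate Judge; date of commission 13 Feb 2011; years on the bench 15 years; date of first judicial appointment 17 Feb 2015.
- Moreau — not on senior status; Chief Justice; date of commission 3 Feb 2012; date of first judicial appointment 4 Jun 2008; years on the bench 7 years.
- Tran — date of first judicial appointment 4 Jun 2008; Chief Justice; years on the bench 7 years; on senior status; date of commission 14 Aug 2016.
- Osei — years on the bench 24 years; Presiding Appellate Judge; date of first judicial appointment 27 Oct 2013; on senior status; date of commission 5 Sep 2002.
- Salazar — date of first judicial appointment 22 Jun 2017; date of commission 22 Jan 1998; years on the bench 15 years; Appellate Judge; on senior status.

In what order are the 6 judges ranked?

By office: Moreau, Tran and Romero (Chief Justice); then Osei (Presiding Appellate Judge); then Yilmaz and Salazar (Appellate Judge).
Moreau, Tran and Romero all have years on the bench 7 years, so the next rule applies.
Among Moreau, Tran and Romero, by date of first judicial appointment (earlier first): Moreau and Tran (4 Jun 2008) before Romero (16 Mar 2010).
Among Moreau and Tran, by date of commission (earlier first): Moreau (3 Feb 2012) before Tran (14 Aug 2016).
Yilmaz and Salazar both have years on the bench 15 years, so the next rule applies.
Among Yilmaz and Salazar, by date of first judicial appointment (earlier first): Yilmaz (17 Feb 2015) before Salazar (22 Jun 2017).
Full order: Moreau, Tran, Romero, Osei, Yilmaz, Salazar.

Moreau, Tran, Romero, Osei, Yilmaz, Salazar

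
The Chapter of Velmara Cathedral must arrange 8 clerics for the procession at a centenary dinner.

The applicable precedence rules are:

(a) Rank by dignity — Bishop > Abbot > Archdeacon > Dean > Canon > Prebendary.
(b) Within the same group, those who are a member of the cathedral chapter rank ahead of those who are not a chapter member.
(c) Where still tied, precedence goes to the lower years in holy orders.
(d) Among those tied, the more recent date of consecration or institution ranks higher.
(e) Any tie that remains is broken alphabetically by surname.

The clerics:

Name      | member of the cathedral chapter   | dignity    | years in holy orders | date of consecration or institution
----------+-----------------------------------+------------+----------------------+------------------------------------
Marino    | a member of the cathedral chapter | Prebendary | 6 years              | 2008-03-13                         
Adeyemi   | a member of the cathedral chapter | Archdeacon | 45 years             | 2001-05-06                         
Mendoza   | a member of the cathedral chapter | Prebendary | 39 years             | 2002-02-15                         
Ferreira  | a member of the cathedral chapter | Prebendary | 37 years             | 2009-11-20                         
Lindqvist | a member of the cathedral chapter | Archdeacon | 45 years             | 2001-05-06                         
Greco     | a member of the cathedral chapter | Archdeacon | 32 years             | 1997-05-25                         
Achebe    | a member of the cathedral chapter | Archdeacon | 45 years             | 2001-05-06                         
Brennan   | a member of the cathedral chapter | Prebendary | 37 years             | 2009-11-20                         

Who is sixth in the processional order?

By dignity: Greco, Achebe, Adeyemi and Lindqvist (Archdeacon); then Marino, Brennan, Ferreira and Mendoza (Prebendary).
Greco, Achebe, Adeyemi and Lindqvist are each a member of the cathedral chapter, so the next rule applies.
Among Greco, Achebe, Adeyemi and Lindqvist, by years in holy orders (lower first): Greco (32 years) before Achebe, Adeyemi and Lindqvist (45 years).
Achebe, Adeyemi and Lindqvist all have date of consecration or institution 2001-05-06, so the next rule applies.
Among Achebe, Adeyemi and Lindqvist, alphabetically by surname: Achebe before Adeyemi before Lindqvist.
Marino, Brennan, Ferreira and Mendoza are each a member of the cathedral chapter, so the next rule applies.
Among Marino, Brennan, Ferreira and Mendoza, by years in holy orders (lower first): Marino (6 years) before Brennan and Ferreira (37 years) before Mendoza (39 years).
Brennan and Ferreira both have date of consecration or institution 2009-11-20, so the next rule applies.
Among Brennan and Ferreira, alphabetically by surname: Brennan before Ferreira.
Order: Greco, Achebe, Adeyemi, Lindqvist, Marino, Brennan, Ferreira, Mendoza.

Brennan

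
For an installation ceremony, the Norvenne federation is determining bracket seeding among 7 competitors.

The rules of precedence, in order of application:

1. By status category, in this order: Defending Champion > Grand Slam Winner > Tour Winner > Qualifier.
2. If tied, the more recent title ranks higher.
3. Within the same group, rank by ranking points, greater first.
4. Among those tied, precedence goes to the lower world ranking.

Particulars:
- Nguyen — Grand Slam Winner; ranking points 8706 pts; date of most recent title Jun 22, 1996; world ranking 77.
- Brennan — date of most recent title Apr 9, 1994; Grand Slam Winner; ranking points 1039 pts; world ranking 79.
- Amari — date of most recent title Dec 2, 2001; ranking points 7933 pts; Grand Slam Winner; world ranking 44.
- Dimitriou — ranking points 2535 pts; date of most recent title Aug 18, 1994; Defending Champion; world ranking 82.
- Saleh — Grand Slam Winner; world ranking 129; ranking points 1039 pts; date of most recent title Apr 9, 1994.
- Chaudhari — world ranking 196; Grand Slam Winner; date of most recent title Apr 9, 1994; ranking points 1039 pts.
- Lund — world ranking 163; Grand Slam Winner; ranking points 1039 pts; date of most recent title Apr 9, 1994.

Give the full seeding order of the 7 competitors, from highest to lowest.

Dimitriou, Amari, Nguyen, Brennan, Saleh, Lund, Chaudhari

By status category: Dimitriou (Defending Champion); then Amari, Nguyen, Brennan, Saleh, Lund and Chaudhari (Grand Slam Winner).
Among Amari, Nguyen, Brennan, Saleh, Lund and Chaudhari, by date of most recent title (later first): Amari (Dec 2, 2001) before Nguyen (Jun 22, 1996) before Brennan, Saleh, Lund and Chaudhari (Apr 9, 1994).
Brennan, Saleh, Lund and Chaudhari all have ranking points 1039 pts, so the next rule applies.
Among Brennan, Saleh, Lund and Chaudhari, by world ranking (lower first): Brennan (79) before Saleh (129) before Lund (163) before Chaudhari (196).
Full order: Dimitriou, Amari, Nguyen, Brennan, Saleh, Lund, Chaudhari.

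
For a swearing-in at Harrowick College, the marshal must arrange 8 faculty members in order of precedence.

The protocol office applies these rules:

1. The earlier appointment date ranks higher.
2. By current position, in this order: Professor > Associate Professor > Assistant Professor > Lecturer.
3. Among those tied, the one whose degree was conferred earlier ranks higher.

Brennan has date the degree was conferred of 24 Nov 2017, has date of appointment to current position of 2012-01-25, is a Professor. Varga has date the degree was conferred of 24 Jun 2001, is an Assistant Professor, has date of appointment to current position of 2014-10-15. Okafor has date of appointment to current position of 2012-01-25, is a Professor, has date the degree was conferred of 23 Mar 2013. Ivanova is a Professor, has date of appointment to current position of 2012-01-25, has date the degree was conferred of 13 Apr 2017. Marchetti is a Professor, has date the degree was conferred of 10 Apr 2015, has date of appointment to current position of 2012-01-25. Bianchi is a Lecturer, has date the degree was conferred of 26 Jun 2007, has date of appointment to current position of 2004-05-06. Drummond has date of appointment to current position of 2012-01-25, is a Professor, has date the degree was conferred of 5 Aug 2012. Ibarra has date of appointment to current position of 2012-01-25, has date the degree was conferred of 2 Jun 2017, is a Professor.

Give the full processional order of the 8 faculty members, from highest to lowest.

Bianchi, Drummond, Okafor, Marchetti, Ivanova, Ibarra, Brennan, Varga

By date of appointment to current position (earlier first): Bianchi (2004-05-06); then Drummond, Okafor, Marchetti, Ivanova, Ibarra and Brennan (each 2012-01-25); then Varga (2014-10-15).
Drummond, Okafor, Marchetti, Ivanova, Ibarra and Brennan are each Professor, so the next rule applies.
Among Drummond, Okafor, Marchetti, Ivanova, Ibarra and Brennan, by date the degree was conferred (earlier first): Drummond (5 Aug 2012) before Okafor (23 Mar 2013) before Marchetti (10 Apr 2015) before Ivanova (13 Apr 2017) before Ibarra (2 Jun 2017) before Brennan (24 Nov 2017).
Full order: Bianchi, Drummond, Okafor, Marchetti, Ivanova, Ibarra, Brennan, Varga.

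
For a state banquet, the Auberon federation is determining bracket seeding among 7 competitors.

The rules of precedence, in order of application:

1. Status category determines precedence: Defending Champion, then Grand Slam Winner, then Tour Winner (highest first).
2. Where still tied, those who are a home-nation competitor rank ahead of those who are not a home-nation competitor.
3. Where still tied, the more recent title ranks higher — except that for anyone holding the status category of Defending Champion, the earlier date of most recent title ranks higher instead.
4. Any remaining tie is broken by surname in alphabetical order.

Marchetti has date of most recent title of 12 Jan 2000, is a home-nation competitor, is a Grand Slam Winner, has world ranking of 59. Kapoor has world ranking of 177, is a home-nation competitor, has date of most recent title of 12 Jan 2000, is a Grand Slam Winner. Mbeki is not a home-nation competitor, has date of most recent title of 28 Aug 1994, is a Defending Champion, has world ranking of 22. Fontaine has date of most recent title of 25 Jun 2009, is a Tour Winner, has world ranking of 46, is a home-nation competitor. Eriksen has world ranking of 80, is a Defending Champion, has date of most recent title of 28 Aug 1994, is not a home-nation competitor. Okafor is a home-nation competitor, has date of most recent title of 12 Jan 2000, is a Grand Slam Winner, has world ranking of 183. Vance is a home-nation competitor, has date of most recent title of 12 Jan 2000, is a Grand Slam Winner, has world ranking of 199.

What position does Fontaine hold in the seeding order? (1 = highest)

7

By status category: Eriksen and Mbeki (Defending Champion); then Kapoor, Marchetti, Okafor and Vance (Grand Slam Winner); then Fontaine (Tour Winner).
Eriksen and Mbeki are each not a home-nation competitor, so the next rule applies.
Eriksen and Mbeki both have date of most recent title 28 Aug 1994, so the next rule applies.
Among Eriksen and Mbeki, alphabetically by surname: Eriksen before Mbeki.
Kapoor, Marchetti, Okafor and Vance are each a home-nation competitor, so the next rule applies.
Kapoor, Marchetti, Okafor and Vance all have date of most recent title 12 Jan 2000, so the next rule applies.
Among Kapoor, Marchetti, Okafor and Vance, alphabetically by surname: Kapoor before Marchetti before Okafor before Vance.
Order: Eriksen, Mbeki, Kapoor, Marchetti, Okafor, Vance, Fontaine. So position 7.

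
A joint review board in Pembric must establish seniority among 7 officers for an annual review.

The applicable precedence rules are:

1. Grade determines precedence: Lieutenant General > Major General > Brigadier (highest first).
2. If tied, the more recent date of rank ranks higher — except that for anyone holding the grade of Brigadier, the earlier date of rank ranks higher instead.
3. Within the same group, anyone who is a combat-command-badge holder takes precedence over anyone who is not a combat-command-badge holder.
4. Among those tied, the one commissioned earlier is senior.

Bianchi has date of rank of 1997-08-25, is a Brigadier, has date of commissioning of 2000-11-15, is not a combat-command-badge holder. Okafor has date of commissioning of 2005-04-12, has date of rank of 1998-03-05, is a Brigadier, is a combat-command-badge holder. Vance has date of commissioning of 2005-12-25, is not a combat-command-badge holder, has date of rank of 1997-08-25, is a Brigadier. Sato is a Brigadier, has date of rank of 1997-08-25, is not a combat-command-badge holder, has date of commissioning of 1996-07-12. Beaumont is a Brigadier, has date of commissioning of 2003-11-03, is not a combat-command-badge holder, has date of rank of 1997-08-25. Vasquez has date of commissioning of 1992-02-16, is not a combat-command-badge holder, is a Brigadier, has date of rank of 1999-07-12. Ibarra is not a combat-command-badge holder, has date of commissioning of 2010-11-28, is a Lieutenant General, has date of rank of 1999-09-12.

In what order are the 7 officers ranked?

By grade: Ibarra (Lieutenant General); then Sato, Bianchi, Beaumont, Vance, Okafor and Vasquez (Brigadier).
Among Sato, Bianchi, Beaumont, Vance, Okafor and Vasquez, by date of rank (earlier first) (reversed rule for this group): Sato, Bianchi, Beaumont and Vance (1997-08-25) before Okafor (1998-03-05) before Vasquez (1999-07-12).
Sato, Bianchi, Beaumont and Vance are each not a combat-command-badge holder, so the next rule applies.
Among Sato, Bianchi, Beaumont and Vance, by date of commissioning (earlier first): Sato (1996-07-12) before Bianchi (2000-11-15) before Beaumont (2003-11-03) before Vance (2005-12-25).
Full order: Ibarra, Sato, Bianchi, Beaumont, Vance, Okafor, Vasquez.

Ibarra, Sato, Bianchi, Beaumont, Vance, Okafor, Vasquez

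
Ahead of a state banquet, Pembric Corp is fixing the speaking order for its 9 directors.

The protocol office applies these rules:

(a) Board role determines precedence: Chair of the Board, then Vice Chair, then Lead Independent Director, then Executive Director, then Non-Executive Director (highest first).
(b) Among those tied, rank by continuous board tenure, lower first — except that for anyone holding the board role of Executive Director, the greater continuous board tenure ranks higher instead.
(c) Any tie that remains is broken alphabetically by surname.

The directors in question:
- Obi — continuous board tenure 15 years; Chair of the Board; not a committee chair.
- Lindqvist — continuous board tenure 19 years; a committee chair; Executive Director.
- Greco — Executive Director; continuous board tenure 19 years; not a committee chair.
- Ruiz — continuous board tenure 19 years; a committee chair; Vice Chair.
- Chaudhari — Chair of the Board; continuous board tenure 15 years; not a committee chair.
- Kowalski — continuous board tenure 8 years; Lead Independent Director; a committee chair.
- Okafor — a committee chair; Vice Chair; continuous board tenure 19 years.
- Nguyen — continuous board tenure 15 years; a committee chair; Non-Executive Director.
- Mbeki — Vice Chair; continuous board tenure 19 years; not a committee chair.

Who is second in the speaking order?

By board role: Chaudhari and Obi (Chair of the Board); then Mbeki, Okafor and Ruiz (Vice Chair); then Kowalski (Lead Independent Director); then Greco and Lindqvist (Executive Director); then Nguyen (Non-Executive Director).
Chaudhari and Obi both have continuous board tenure 15 years, so the next rule applies.
Among Chaudhari and Obi, alphabetically by surname: Chaudhari before Obi.
Mbeki, Okafor and Ruiz all have continuous board tenure 19 years, so the next rule applies.
Among Mbeki, Okafor and Ruiz, alphabetically by surname: Mbeki before Okafor before Ruiz.
Greco and Lindqvist both have continuous board tenure 19 years, so the next rule applies.
Among Greco and Lindqvist, alphabetically by surname: Greco before Lindqvist.
Order: Chaudhari, Obi, Mbeki, Okafor, Ruiz, Kowalski, Greco, Lindqvist, Nguyen.

Obi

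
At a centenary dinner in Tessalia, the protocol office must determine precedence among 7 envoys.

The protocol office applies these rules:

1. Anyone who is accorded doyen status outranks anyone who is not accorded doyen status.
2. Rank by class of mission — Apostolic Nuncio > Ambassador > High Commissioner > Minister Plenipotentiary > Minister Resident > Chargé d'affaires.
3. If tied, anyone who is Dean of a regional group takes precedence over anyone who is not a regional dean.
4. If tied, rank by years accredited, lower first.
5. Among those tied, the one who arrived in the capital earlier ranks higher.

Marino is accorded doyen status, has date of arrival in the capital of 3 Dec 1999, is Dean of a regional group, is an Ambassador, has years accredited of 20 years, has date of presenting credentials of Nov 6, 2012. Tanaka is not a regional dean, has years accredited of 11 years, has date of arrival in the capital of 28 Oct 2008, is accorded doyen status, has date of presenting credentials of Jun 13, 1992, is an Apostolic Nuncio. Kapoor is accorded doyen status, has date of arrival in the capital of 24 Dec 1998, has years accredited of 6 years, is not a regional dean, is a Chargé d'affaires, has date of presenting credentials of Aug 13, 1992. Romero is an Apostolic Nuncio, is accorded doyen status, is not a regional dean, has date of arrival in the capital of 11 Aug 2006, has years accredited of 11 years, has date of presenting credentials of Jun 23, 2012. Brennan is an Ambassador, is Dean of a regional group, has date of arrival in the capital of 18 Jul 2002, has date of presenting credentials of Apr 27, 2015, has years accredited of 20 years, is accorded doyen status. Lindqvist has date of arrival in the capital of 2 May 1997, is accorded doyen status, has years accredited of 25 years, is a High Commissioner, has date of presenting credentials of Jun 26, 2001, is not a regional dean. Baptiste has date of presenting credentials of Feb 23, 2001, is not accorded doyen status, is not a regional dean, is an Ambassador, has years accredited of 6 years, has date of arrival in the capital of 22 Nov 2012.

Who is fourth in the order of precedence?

Brennan

By the first rule: Romero, Tanaka, Marino, Brennan, Lindqvist and Kapoor (each accorded doyen status); then Baptiste (not accorded doyen status).
Among Romero, Tanaka, Marino, Brennan, Lindqvist and Kapoor, by class of mission: Romero and Tanaka (Apostolic Nuncio) before Marino and Brennan (Ambassador) before Lindqvist (High Commissioner) before Kapoor (Chargé d'affaires).
Romero and Tanaka are each not a regional dean, so the next rule applies.
Romero and Tanaka both have years accredited 11 years, so the next rule applies.
Among Romero and Tanaka, by date of arrival in the capital (earlier first): Romero (11 Aug 2006) before Tanaka (28 Oct 2008).
Marino and Brennan are each Dean of a regional group, so the next rule applies.
Marino and Brennan both have years accredited 20 years, so the next rule applies.
Among Marino and Brennan, by date of arrival in the capital (earlier first): Marino (3 Dec 1999) before Brennan (18 Jul 2002).
Order: Romero, Tanaka, Marino, Brennan, Lindqvist, Kapoor, Baptiste.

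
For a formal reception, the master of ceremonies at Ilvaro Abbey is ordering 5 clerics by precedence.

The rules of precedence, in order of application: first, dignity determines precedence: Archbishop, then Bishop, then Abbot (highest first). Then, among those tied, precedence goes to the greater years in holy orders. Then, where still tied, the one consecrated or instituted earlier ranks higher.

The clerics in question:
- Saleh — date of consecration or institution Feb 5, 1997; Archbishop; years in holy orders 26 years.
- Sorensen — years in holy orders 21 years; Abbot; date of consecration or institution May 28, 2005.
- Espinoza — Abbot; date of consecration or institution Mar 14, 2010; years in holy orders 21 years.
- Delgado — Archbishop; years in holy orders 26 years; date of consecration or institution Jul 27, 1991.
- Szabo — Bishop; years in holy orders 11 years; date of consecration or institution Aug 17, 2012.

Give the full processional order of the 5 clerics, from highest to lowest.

By dignity: Delgado and Saleh (Archbishop); then Szabo (Bishop); then Sorensen and Espinoza (Abbot).
Delgado and Saleh both have years in holy orders 26 years, so the next rule applies.
Among Delgado and Saleh, by date of consecration or institution (earlier first): Delgado (Jul 27, 1991) before Saleh (Feb 5, 1997).
Sorensen and Espinoza both have years in holy orders 21 years, so the next rule applies.
Among Sorensen and Espinoza, by date of consecration or institution (earlier first): Sorensen (May 28, 2005) before Espinoza (Mar 14, 2010).
Full order: Delgado, Saleh, Szabo, Sorensen, Espinoza.

Delgado, Saleh, Szabo, Sorensen, Espinoza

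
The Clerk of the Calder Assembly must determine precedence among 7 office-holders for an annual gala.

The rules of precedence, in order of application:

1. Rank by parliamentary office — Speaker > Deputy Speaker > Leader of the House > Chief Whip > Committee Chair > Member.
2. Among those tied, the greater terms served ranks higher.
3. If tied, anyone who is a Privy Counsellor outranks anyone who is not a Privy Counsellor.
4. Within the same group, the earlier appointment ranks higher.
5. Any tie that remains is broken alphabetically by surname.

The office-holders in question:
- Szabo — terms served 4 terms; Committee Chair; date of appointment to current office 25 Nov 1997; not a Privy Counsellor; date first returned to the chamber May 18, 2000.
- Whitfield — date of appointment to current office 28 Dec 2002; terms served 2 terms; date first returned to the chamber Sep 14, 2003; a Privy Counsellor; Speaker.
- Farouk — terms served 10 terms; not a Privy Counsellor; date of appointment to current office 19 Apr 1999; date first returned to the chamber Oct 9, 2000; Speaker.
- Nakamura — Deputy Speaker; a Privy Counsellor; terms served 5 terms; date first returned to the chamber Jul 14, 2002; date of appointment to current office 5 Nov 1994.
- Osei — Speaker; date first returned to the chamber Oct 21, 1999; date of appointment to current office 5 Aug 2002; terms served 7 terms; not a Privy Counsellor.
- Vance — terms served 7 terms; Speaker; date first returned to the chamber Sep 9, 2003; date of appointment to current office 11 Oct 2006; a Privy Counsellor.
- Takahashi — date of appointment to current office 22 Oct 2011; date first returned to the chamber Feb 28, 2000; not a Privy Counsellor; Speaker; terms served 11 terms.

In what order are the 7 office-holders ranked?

By parliamentary office: Takahashi, Farouk, Vance, Osei and Whitfield (Speaker); then Nakamura (Deputy Speaker); then Szabo (Committee Chair).
Among Takahashi, Farouk, Vance, Osei and Whitfield, by terms served (higher first): Takahashi (11 terms) before Farouk (10 terms) before Vance and Osei (7 terms) before Whitfield (2 terms).
Among Vance and Osei, a Privy Counsellor before not a Privy Counsellor: Vance (a Privy Counsellor) before Osei (not a Privy Counsellor).
Full order: Takahashi, Farouk, Vance, Osei, Whitfield, Nakamura, Szabo.

Takahashi, Farouk, Vance, Osei, Whitfield, Nakamura, Szabo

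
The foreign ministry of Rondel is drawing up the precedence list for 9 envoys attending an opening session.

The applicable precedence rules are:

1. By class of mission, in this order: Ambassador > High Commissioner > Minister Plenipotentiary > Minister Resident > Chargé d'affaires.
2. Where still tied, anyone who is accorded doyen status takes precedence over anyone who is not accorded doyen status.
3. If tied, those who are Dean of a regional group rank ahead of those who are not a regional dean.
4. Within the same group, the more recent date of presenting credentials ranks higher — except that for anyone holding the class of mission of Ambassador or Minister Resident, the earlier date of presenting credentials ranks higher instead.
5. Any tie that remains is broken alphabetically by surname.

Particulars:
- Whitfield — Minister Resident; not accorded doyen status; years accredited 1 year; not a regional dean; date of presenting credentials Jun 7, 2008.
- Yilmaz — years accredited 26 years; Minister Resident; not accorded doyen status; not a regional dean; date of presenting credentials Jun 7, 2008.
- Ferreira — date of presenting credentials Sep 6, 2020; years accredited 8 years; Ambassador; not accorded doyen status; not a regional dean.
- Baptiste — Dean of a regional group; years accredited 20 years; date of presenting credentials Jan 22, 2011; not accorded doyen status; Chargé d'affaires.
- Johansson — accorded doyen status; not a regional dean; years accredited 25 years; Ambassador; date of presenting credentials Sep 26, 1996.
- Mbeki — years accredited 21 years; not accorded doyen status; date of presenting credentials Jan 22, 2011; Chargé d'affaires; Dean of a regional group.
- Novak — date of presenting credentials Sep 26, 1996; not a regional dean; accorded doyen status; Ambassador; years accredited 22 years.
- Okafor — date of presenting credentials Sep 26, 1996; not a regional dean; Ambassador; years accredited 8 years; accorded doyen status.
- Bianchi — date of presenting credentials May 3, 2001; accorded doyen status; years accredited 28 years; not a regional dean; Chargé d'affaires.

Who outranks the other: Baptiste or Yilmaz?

By class of mission: Johansson, Novak, Okafor and Ferreira (Ambassador); then Whitfield and Yilmaz (Minister Resident); then Bianchi, Baptiste and Mbeki (Chargé d'affaires).
Among Johansson, Novak, Okafor and Ferreira, accorded doyen status before not accorded doyen status: Johansson, Novak and Okafor (accorded doyen status) before Ferreira (not accorded doyen status).
Johansson, Novak and Okafor are each not a regional dean, so the next rule applies.
Johansson, Novak and Okafor all have date of presenting credentials Sep 26, 1996, so the next rule applies.
Among Johansson, Novak and Okafor, alphabetically by surname: Johansson before Novak before Okafor.
Whitfield and Yilmaz are each not accorded doyen status, so the next rule applies.
Whitfield and Yilmaz are each not a regional dean, so the next rule applies.
Whitfield and Yilmaz both have date of presenting credentials Jun 7, 2008, so the next rule applies.
Among Whitfield and Yilmaz, alphabetically by surname: Whitfield before Yilmaz.
Among Bianchi, Baptiste and Mbeki, accorded doyen status before not accorded doyen status: Bianchi (accorded doyen status) before Baptiste and Mbeki (not accorded doyen status).
Baptiste and Mbeki are each Dean of a regional group, so the next rule applies.
Baptiste and Mbeki both have date of presenting credentials Jan 22, 2011, so the next rule applies.
Among Baptiste and Mbeki, alphabetically by surname: Baptiste before Mbeki.
So Yilmaz takes precedence.

Yilmaz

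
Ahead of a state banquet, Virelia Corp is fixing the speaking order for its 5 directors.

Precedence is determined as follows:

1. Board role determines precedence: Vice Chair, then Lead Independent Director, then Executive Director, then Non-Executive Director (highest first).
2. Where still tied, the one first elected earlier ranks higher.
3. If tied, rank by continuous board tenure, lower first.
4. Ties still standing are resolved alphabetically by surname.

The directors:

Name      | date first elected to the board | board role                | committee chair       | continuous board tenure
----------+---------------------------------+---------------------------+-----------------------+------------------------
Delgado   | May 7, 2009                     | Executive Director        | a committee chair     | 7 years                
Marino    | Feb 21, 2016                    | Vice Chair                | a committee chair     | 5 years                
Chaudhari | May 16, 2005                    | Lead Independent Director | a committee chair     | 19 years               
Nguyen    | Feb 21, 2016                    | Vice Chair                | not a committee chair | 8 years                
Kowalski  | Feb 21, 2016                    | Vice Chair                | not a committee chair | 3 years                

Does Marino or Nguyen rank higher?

Marino

By board role: Kowalski, Marino and Nguyen (Vice Chair); then Chaudhari (Lead Independent Director); then Delgado (Executive Director).
Kowalski, Marino and Nguyen all have date first elected to the board Feb 21, 2016, so the next rule applies.
Among Kowalski, Marino and Nguyen, by continuous board tenure (lower first): Kowalski (3 years) before Marino (5 years) before Nguyen (8 years).
So Marino takes precedence.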